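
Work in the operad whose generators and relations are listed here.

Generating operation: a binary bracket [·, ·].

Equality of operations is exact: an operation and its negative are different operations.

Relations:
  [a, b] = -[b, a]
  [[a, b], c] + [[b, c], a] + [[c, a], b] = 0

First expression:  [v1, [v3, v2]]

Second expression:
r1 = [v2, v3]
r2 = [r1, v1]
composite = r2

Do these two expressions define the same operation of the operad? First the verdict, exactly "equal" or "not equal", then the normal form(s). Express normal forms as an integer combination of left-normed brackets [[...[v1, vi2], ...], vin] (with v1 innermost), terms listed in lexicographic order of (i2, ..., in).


equal; the common form is -[[v1, v2], v3] + [[v1, v3], v2]

Normal form of the first expression: -[[v1, v2], v3] + [[v1, v3], v2]
Normal form of the second expression: -[[v1, v2], v3] + [[v1, v3], v2]
Identical normal forms: equal.


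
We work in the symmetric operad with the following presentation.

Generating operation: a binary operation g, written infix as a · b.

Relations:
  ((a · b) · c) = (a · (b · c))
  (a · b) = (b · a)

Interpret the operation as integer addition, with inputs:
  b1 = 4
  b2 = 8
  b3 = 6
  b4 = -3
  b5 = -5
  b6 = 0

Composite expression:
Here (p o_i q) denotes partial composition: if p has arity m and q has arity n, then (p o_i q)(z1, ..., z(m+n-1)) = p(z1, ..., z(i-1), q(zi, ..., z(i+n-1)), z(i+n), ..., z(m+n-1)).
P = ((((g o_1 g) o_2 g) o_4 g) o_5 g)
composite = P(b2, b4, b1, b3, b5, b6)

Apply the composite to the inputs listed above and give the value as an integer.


10

(b4 · b1) = 1
(b2 · (b4 · b1)) = 9
(b5 · b6) = -5
(b3 · (b5 · b6)) = 1
((b2 · (b4 · b1)) · (b3 · (b5 · b6))) = 10


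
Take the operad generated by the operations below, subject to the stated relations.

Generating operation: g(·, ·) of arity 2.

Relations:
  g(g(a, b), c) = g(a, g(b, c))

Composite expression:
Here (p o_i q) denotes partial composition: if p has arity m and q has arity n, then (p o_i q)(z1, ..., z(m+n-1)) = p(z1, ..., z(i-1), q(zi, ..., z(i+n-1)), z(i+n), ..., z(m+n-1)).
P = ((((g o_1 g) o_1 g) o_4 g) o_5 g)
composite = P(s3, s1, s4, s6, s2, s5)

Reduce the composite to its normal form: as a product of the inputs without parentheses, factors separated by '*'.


s3 * s1 * s4 * s6 * s2 * s5

All parenthesizations of g agree; list the s-inputs left to right.
g(s3, s1) collapses to s3 * s1
g(g(s3, s1), s4) collapses to s3 * s1 * s4
g(s2, s5) collapses to s2 * s5
g(s6, g(s2, s5)) collapses to s6 * s2 * s5
g(g(g(s3, s1), s4), g(s6, g(s2, s5))) collapses to s3 * s1 * s4 * s6 * s2 * s5


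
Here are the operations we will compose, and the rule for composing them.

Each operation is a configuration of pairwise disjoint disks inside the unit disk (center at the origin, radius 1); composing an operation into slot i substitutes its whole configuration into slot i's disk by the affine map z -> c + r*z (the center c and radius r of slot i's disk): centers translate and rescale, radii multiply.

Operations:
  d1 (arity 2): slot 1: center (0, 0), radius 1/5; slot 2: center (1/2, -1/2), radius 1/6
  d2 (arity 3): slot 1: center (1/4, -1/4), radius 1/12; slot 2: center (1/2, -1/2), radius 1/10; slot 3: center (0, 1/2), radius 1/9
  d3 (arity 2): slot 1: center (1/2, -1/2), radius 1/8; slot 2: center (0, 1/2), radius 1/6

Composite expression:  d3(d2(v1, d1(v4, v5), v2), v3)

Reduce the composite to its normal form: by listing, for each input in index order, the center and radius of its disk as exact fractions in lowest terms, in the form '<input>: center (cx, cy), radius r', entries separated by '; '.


Nesting under d3 composes maps z -> c + r*z down each v-path.
v1 passes through 2 substitutions, ending at center (17/32, -17/32), radius 1/96
v4 passes through 3 substitutions, ending at center (9/16, -9/16), radius 1/400
v5 passes through 3 substitutions, ending at center (91/160, -91/160), radius 1/480
v2 passes through 2 substitutions, ending at center (1/2, -7/16), radius 1/72
v3 passes through 1 substitution, ending at center (0, 1/2), radius 1/6

v1: center (17/32, -17/32), radius 1/96; v2: center (1/2, -7/16), radius 1/72; v3: center (0, 1/2), radius 1/6; v4: center (9/16, -9/16), radius 1/400; v5: center (91/160, -91/160), radius 1/480


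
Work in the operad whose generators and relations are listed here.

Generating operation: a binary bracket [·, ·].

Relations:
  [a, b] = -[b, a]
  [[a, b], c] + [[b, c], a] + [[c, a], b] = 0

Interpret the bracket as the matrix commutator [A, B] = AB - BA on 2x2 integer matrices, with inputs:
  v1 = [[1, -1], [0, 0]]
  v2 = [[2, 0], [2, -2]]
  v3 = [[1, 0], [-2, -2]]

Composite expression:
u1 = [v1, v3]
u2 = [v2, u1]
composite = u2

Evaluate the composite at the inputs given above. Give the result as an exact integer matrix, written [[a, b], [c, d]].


[[-6, 12], [0, 6]]

[v1, v3] = [[2, 3], [2, -2]]
[v2, [v1, v3]] = [[-6, 12], [0, 6]]


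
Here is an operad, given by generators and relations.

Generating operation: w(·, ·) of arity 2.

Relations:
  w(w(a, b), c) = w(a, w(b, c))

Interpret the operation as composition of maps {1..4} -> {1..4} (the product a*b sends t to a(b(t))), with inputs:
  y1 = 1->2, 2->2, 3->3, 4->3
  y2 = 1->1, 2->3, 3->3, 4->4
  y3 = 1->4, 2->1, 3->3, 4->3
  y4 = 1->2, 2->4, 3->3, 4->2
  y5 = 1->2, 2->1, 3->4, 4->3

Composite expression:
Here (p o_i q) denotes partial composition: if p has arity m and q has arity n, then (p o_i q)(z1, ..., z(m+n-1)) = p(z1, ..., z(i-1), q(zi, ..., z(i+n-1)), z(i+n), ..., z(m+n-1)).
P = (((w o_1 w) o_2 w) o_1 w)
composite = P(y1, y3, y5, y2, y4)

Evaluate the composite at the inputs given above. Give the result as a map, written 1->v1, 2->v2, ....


1->3, 2->3, 3->3, 4->3

w(y1, y3) = 1->3, 2->2, 3->3, 4->3
w(y5, y2) = 1->2, 2->4, 3->4, 4->3
w(w(y1, y3), w(y5, y2)) = 1->2, 2->3, 3->3, 4->3
w(w(w(y1, y3), w(y5, y2)), y4) = 1->3, 2->3, 3->3, 4->3


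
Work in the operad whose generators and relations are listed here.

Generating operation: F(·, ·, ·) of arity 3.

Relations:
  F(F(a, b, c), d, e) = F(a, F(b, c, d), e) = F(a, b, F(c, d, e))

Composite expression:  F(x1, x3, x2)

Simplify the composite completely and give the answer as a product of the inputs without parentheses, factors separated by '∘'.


x1 ∘ x3 ∘ x2

The F-tree's shape is irrelevant; the x-reading-order decides.
F(x1, x3, x2) spells out as x1 ∘ x3 ∘ x2


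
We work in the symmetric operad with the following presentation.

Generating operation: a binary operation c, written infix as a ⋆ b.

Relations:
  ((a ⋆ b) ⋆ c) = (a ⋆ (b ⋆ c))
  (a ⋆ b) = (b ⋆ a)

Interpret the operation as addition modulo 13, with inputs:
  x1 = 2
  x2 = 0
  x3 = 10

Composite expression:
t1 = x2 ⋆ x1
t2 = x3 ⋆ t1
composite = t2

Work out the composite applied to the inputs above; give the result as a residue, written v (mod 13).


12 (mod 13)

(x2 ⋆ x1) = 2
(x3 ⋆ (x2 ⋆ x1)) = 12


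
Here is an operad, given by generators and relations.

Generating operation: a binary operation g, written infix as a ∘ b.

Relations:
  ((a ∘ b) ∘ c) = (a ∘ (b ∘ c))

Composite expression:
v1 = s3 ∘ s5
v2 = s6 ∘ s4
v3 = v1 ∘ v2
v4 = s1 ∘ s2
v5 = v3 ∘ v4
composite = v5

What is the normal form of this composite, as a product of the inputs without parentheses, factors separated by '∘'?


s3 ∘ s5 ∘ s6 ∘ s4 ∘ s1 ∘ s2


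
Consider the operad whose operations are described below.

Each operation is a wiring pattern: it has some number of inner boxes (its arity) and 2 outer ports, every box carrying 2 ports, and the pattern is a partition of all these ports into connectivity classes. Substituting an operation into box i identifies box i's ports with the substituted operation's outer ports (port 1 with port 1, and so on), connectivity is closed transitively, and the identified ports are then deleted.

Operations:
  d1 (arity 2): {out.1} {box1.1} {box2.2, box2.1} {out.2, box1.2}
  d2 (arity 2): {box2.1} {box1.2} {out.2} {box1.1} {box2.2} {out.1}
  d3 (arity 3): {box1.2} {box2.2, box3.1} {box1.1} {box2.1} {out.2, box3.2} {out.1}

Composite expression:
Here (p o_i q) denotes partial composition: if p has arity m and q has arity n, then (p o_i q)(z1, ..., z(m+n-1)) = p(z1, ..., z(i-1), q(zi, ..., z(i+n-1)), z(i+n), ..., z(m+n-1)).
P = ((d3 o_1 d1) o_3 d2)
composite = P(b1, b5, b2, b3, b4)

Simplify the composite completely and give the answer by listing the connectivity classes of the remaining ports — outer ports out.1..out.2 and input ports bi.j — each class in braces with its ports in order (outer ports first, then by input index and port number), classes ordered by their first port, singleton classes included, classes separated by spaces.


{out.1} {out.2, b4.2} {b1.1} {b1.2} {b2.1} {b2.2} {b3.1} {b3.2} {b4.1} {b5.1, b5.2}

After gluing at d3, chains via deleted ports link the b-ports.
composing d1 on (b1, b5), with out.j its own outer ports: {out.1} {out.2, b1.2} {b1.1} {b5.1, b5.2}
composing d2 on (b2, b3), with out.j its own outer ports: {out.1} {out.2} {b2.1} {b2.2} {b3.1} {b3.2}
composing d3 on (b1, b5, b2, b3, b4), with out.j its own outer ports: {out.1} {out.2, b4.2} {b1.1} {b1.2} {b2.1} {b2.2} {b3.1} {b3.2} {b4.1} {b5.1, b5.2}


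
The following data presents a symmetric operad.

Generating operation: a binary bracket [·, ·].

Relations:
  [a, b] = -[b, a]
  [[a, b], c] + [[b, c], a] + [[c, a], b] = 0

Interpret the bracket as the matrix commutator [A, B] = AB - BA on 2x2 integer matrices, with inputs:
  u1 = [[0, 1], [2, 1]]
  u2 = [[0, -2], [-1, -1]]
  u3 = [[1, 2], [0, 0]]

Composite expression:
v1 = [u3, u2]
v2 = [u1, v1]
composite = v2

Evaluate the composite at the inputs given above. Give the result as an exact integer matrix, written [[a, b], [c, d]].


[[9, 8], [-7, -9]]

[u3, u2] = [[-2, -4], [1, 2]]
[u1, [u3, u2]] = [[9, 8], [-7, -9]]


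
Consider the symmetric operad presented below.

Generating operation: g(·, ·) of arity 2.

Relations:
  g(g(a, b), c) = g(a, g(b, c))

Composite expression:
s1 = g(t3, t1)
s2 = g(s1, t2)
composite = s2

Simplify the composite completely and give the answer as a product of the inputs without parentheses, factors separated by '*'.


Associativity of g dissolves the nesting; only the t-input order survives.
g(t3, t1) unparenthesizes to t3 * t1
g(g(t3, t1), t2) unparenthesizes to t3 * t1 * t2

t3 * t1 * t2


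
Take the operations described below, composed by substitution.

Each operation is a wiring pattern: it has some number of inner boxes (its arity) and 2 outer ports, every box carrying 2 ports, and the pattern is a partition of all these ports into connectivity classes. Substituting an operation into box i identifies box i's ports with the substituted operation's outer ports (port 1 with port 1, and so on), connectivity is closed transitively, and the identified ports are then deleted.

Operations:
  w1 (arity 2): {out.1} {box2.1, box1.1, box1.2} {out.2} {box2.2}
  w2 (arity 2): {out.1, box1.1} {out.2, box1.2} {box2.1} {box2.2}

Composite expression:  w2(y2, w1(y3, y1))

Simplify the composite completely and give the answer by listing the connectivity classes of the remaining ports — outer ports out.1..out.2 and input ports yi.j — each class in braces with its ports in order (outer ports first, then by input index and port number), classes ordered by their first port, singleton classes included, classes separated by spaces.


{out.1, y2.1} {out.2, y2.2} {y1.1, y3.1, y3.2} {y1.2}

Connectivity passes through glued w2-boundaries; trace each wire chain.
after w1, the pattern on (y3, y1) reads {out.1} {out.2} {y1.1, y3.1, y3.2} {y1.2} (out.j = its outer ports)
after w2, the pattern on (y2, y3, y1) reads {out.1, y2.1} {out.2, y2.2} {y1.1, y3.1, y3.2} {y1.2} (out.j = its outer ports)


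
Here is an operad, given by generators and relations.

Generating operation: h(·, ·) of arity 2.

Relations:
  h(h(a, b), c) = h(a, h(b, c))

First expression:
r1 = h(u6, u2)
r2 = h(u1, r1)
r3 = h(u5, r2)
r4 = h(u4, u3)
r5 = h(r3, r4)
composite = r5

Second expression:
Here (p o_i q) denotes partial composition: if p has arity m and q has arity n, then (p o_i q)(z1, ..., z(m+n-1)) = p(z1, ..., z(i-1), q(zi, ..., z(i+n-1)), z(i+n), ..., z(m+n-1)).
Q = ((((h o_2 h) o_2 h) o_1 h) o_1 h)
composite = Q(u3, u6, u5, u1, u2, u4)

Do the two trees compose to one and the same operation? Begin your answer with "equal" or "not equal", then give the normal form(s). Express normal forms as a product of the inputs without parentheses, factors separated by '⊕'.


not equal; the first gives u5 ⊕ u1 ⊕ u6 ⊕ u2 ⊕ u4 ⊕ u3 and the second u3 ⊕ u6 ⊕ u5 ⊕ u1 ⊕ u2 ⊕ u4

In normal form, the first expression is u5 ⊕ u1 ⊕ u6 ⊕ u2 ⊕ u4 ⊕ u3
In normal form, the second expression is u3 ⊕ u6 ⊕ u5 ⊕ u1 ⊕ u2 ⊕ u4
They disagree, so not equal.


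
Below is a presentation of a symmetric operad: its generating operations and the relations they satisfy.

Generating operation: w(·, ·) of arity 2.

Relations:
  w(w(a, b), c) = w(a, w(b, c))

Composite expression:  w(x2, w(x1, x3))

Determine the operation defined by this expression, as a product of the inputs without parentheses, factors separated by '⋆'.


Key point: w is associative — brackets drop, the x-order remains.
w(x1, x3) reduces to x1 ⋆ x3
w(x2, w(x1, x3)) reduces to x2 ⋆ x1 ⋆ x3

x2 ⋆ x1 ⋆ x3


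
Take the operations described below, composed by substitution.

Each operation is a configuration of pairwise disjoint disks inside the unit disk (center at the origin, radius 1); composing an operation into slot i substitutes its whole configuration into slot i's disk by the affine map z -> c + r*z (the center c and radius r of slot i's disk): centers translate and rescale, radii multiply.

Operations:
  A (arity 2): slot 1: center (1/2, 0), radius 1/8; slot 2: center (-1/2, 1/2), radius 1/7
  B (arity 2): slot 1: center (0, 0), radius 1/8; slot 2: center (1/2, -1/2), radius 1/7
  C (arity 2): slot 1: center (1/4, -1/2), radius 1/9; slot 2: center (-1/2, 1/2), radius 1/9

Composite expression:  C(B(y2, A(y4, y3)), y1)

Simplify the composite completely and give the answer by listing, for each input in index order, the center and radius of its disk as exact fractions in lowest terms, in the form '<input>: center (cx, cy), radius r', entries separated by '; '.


y1: center (-1/2, 1/2), radius 1/9; y2: center (1/4, -1/2), radius 1/72; y3: center (25/84, -23/42), radius 1/441; y4: center (79/252, -5/9), radius 1/504


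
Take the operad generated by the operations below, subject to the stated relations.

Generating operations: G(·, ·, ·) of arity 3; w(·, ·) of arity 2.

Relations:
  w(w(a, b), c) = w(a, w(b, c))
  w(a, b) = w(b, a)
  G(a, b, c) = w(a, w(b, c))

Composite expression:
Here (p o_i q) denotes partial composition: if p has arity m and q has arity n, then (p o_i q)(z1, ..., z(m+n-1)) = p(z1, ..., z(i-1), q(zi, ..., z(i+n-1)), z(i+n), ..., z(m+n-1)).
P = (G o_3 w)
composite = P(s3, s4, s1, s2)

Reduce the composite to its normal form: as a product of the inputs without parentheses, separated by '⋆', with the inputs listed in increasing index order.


s1 ⋆ s2 ⋆ s3 ⋆ s4

Reordering under G is free, so list the s-inputs canonically.
w(s1, s2) reduces to s1 ⋆ s2
G(s3, s4, w(s1, s2)) reduces to s3 ⋆ s4 ⋆ s1 ⋆ s2
sorting the factors by input index: s1 ⋆ s2 ⋆ s3 ⋆ s4


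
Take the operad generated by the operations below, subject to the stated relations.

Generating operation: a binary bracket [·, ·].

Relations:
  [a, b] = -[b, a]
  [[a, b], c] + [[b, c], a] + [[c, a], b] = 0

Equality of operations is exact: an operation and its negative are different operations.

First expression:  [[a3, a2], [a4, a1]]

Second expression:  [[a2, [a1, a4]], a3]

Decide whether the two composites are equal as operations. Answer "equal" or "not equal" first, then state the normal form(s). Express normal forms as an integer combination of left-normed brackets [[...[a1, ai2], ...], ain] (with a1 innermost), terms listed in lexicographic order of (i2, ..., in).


Normal form of the first expression: -[[[a1, a4], a2], a3] + [[[a1, a4], a3], a2]
Normal form of the second expression: -[[[a1, a4], a2], a3]
Different reductions; not equal.

not equal: they reduce to -[[[a1, a4], a2], a3] + [[[a1, a4], a3], a2] and -[[[a1, a4], a2], a3]


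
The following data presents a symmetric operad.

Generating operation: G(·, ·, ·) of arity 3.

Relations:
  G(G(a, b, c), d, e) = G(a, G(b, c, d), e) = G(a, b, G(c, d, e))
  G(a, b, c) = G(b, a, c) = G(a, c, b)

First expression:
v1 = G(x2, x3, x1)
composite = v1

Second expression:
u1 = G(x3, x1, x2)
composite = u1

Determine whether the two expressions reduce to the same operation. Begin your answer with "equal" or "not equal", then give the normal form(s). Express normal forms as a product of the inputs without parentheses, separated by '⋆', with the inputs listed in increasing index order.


equal: each reduces to x1 ⋆ x2 ⋆ x3

In normal form, the first expression is x1 ⋆ x2 ⋆ x3
In normal form, the second expression is x1 ⋆ x2 ⋆ x3
Same normal form: equal.


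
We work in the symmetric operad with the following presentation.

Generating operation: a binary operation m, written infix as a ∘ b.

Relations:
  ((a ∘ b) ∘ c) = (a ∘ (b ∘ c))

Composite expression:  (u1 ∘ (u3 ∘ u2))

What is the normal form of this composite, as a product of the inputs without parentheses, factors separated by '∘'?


u1 ∘ u3 ∘ u2

Associativity of m dissolves the nesting; only the u-input order survives.
(u3 ∘ u2) unparenthesizes to u3 ∘ u2
(u1 ∘ (u3 ∘ u2)) unparenthesizes to u1 ∘ u3 ∘ u2


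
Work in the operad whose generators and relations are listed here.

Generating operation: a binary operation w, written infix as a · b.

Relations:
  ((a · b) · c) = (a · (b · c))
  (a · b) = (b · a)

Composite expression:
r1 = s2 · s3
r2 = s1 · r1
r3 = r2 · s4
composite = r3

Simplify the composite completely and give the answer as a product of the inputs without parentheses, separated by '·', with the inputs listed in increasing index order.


Any arrangement under w is one operation, so sort the s-inputs.
(s2 · s3) collapses to s2 · s3
(s1 · (s2 · s3)) collapses to s1 · s2 · s3
((s1 · (s2 · s3)) · s4) collapses to s1 · s2 · s3 · s4
rearranged into index order: s1 · s2 · s3 · s4

s1 · s2 · s3 · s4


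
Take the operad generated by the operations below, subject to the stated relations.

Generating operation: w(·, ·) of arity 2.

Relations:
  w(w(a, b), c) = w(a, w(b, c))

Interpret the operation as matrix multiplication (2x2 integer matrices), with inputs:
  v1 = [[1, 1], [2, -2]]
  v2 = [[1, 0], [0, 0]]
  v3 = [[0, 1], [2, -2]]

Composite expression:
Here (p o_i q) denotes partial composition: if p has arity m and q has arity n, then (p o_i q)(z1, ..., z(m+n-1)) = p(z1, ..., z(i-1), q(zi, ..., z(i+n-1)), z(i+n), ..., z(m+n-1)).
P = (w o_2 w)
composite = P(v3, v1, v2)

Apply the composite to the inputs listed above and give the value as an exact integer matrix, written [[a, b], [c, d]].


[[2, 0], [-2, 0]]

w(v1, v2) = [[1, 0], [2, 0]]
w(v3, w(v1, v2)) = [[2, 0], [-2, 0]]


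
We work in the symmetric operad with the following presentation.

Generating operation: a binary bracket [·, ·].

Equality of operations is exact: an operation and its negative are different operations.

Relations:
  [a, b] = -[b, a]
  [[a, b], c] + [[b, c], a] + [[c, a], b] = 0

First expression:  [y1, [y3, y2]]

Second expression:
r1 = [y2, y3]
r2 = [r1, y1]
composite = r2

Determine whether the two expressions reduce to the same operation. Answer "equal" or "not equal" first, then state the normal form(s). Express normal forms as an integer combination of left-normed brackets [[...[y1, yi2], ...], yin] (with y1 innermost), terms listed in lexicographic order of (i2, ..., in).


equal; the common form is -[[y1, y2], y3] + [[y1, y3], y2]

In normal form, the first expression is -[[y1, y2], y3] + [[y1, y3], y2]
In normal form, the second expression is -[[y1, y2], y3] + [[y1, y3], y2]
Identical normal forms: equal.


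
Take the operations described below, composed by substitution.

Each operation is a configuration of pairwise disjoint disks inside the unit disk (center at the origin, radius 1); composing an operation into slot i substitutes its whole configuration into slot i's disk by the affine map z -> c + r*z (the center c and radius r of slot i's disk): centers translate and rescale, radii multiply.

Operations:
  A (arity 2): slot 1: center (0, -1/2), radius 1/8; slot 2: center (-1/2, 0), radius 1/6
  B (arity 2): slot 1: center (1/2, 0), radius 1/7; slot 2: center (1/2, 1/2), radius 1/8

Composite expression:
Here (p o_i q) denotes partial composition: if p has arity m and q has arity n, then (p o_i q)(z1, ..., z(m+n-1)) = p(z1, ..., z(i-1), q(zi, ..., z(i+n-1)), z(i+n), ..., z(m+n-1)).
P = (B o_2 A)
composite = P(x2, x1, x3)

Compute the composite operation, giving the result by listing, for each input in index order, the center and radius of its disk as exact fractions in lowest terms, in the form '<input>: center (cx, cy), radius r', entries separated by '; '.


Nesting under B composes maps z -> c + r*z down each x-path.
input x2: applying the 1 nested substitution gives center (1/2, 0), radius 1/7
input x1: applying the 2 nested substitutions gives center (1/2, 7/16), radius 1/64
input x3: applying the 2 nested substitutions gives center (7/16, 1/2), radius 1/48

x1: center (1/2, 7/16), radius 1/64; x2: center (1/2, 0), radius 1/7; x3: center (7/16, 1/2), radius 1/48


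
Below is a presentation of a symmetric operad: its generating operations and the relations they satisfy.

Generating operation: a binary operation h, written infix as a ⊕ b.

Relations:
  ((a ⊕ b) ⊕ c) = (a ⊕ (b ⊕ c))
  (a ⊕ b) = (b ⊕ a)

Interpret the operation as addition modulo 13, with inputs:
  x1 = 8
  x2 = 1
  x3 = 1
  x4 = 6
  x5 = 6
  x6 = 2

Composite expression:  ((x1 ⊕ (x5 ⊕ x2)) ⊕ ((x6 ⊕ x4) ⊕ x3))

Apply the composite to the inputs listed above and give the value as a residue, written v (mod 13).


(x5 ⊕ x2) = 7
(x1 ⊕ (x5 ⊕ x2)) = 2
(x6 ⊕ x4) = 8
((x6 ⊕ x4) ⊕ x3) = 9
((x1 ⊕ (x5 ⊕ x2)) ⊕ ((x6 ⊕ x4) ⊕ x3)) = 11

11 (mod 13)


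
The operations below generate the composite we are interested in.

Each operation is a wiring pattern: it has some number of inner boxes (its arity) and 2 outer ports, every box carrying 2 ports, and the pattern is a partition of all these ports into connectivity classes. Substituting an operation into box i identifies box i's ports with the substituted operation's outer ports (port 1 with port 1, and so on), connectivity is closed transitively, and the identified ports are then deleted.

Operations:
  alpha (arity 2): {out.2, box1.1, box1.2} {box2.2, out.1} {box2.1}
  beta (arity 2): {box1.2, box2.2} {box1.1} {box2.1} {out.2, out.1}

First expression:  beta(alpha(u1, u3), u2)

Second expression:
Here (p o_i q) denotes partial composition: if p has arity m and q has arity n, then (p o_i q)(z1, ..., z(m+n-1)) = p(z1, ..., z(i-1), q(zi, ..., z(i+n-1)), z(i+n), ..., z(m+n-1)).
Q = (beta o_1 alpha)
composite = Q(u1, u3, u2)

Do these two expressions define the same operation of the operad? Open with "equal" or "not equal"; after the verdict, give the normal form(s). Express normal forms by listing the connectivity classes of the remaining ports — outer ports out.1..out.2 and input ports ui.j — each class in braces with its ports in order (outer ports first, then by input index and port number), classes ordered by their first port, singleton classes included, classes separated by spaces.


Normal form of the first expression: {out.1, out.2} {u1.1, u1.2, u2.2} {u2.1} {u3.1} {u3.2}
Normal form of the second expression: {out.1, out.2} {u1.1, u1.2, u2.2} {u2.1} {u3.1} {u3.2}
Both agree, so they are equal.

equal — both sides give {out.1, out.2} {u1.1, u1.2, u2.2} {u2.1} {u3.1} {u3.2}


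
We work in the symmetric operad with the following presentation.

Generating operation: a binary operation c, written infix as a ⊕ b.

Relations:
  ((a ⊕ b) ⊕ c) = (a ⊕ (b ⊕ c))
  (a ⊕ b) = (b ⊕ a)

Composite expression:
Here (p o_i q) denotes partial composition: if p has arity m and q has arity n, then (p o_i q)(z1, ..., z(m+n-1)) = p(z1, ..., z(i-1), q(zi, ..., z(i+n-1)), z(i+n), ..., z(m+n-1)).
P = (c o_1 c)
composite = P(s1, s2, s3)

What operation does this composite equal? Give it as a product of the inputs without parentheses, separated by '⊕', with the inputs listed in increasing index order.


s1 ⊕ s2 ⊕ s3

Reordering under c is free, so list the s-inputs canonically.
(s1 ⊕ s2) flattens to s1 ⊕ s2
((s1 ⊕ s2) ⊕ s3) flattens to s1 ⊕ s2 ⊕ s3
reordering the factors by index: s1 ⊕ s2 ⊕ s3


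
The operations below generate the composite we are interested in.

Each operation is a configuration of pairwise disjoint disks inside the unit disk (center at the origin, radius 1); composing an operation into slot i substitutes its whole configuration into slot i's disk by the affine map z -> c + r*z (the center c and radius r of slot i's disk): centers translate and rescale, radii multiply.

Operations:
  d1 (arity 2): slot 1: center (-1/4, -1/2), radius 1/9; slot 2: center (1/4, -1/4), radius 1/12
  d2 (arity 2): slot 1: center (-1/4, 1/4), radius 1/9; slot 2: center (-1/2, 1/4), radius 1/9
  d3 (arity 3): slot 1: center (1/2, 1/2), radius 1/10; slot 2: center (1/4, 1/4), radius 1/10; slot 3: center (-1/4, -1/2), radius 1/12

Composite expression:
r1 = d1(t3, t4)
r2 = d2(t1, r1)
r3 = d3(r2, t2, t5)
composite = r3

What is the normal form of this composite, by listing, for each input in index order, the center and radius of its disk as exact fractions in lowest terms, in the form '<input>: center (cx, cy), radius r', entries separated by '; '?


t1: center (19/40, 21/40), radius 1/90; t2: center (1/4, 1/4), radius 1/10; t3: center (161/360, 187/360), radius 1/810; t4: center (163/360, 47/90), radius 1/1080; t5: center (-1/4, -1/2), radius 1/12

Nesting under d3 composes maps z -> c + r*z down each t-path.
t1 passes through 2 substitutions, ending at center (19/40, 21/40), radius 1/90
t3 passes through 3 substitutions, ending at center (161/360, 187/360), radius 1/810
t4 passes through 3 substitutions, ending at center (163/360, 47/90), radius 1/1080
t2 passes through 1 substitution, ending at center (1/4, 1/4), radius 1/10
t5 passes through 1 substitution, ending at center (-1/4, -1/2), radius 1/12


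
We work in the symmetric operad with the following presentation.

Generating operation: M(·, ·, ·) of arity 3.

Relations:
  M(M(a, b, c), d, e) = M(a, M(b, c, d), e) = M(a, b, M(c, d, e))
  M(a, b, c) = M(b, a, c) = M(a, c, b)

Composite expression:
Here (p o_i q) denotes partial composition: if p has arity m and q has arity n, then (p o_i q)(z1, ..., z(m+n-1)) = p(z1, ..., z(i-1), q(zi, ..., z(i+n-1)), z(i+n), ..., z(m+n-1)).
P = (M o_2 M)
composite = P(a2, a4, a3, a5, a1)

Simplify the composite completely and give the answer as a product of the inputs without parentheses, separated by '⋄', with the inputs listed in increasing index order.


a1 ⋄ a2 ⋄ a3 ⋄ a4 ⋄ a5

Any arrangement under M is one operation, so sort the a-inputs.
M(a4, a3, a5) linearizes to a4 ⋄ a3 ⋄ a5
M(a2, M(a4, a3, a5), a1) linearizes to a2 ⋄ a4 ⋄ a3 ⋄ a5 ⋄ a1
rearranged into index order: a1 ⋄ a2 ⋄ a3 ⋄ a4 ⋄ a5


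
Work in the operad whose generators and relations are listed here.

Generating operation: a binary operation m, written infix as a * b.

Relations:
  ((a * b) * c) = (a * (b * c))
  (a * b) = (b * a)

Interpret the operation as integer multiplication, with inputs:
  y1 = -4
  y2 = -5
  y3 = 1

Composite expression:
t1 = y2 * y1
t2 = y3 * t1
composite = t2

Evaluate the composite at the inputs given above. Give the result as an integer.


20


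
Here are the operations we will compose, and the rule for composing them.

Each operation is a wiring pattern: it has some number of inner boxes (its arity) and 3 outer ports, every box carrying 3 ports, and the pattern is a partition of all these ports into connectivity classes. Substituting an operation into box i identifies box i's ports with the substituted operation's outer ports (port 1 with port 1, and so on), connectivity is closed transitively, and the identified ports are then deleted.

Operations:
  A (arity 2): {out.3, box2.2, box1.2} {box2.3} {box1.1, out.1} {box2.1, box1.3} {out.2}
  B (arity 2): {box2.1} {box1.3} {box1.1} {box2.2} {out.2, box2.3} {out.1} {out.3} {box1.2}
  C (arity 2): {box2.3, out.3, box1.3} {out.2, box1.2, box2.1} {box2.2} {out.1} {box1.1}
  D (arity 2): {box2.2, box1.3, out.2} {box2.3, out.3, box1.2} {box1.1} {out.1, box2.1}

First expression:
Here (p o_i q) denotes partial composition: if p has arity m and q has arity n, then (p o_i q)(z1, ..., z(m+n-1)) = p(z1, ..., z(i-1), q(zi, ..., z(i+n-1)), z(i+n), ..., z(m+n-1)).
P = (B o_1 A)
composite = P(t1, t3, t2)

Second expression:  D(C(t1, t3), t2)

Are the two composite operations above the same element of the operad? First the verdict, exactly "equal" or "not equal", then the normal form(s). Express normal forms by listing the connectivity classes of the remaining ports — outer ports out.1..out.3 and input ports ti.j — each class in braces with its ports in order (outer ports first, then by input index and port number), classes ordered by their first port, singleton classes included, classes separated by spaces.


The first expression reduces to {out.1} {out.2, t2.3} {out.3} {t1.1} {t1.2, t3.2} {t1.3, t3.1} {t2.1} {t2.2} {t3.3}
The second expression reduces to {out.1, t2.1} {out.2, t1.3, t2.2, t3.3} {out.3, t1.2, t2.3, t3.1} {t1.1} {t3.2}
Different reductions; not equal.

not equal — first {out.1} {out.2, t2.3} {out.3} {t1.1} {t1.2, t3.2} {t1.3, t3.1} {t2.1} {t2.2} {t3.3}, second {out.1, t2.1} {out.2, t1.3, t2.2, t3.3} {out.3, t1.2, t2.3, t3.1} {t1.1} {t3.2}


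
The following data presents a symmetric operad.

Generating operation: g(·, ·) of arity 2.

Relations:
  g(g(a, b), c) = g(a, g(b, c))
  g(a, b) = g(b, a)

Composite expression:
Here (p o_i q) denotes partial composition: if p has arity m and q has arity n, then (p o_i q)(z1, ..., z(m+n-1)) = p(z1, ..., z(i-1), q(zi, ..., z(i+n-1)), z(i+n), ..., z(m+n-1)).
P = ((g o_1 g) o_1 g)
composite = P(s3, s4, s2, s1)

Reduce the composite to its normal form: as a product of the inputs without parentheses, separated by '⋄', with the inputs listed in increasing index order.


Shape and order are irrelevant to g; the s-input set decides.
g(s3, s4) reduces to s3 ⋄ s4
g(g(s3, s4), s2) reduces to s3 ⋄ s4 ⋄ s2
g(g(g(s3, s4), s2), s1) reduces to s3 ⋄ s4 ⋄ s2 ⋄ s1
sorting the factors by input index: s1 ⋄ s2 ⋄ s3 ⋄ s4

s1 ⋄ s2 ⋄ s3 ⋄ s4


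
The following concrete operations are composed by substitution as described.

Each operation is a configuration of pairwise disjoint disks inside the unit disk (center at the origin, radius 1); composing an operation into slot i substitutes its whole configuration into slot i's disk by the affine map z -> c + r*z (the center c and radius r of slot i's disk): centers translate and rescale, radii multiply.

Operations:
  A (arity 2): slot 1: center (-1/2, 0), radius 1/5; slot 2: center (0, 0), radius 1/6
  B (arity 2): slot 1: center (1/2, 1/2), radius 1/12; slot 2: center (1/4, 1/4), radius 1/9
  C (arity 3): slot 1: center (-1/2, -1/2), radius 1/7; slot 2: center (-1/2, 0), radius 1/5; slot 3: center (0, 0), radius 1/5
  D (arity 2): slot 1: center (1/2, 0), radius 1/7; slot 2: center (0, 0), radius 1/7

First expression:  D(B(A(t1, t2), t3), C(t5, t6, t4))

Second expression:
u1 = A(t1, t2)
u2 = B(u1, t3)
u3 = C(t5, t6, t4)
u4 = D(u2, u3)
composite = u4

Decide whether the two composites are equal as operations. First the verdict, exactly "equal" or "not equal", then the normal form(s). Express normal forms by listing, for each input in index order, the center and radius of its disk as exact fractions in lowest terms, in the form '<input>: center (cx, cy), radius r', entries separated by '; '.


equal: each reduces to t1: center (95/168, 1/14), radius 1/420; t2: center (4/7, 1/14), radius 1/504; t3: center (15/28, 1/28), radius 1/63; t4: center (0, 0), radius 1/35; t5: center (-1/14, -1/14), radius 1/49; t6: center (-1/14, 0), radius 1/35

The first composite normalizes to t1: center (95/168, 1/14), radius 1/420; t2: center (4/7, 1/14), radius 1/504; t3: center (15/28, 1/28), radius 1/63; t4: center (0, 0), radius 1/35; t5: center (-1/14, -1/14), radius 1/49; t6: center (-1/14, 0), radius 1/35
The second composite normalizes to t1: center (95/168, 1/14), radius 1/420; t2: center (4/7, 1/14), radius 1/504; t3: center (15/28, 1/28), radius 1/63; t4: center (0, 0), radius 1/35; t5: center (-1/14, -1/14), radius 1/49; t6: center (-1/14, 0), radius 1/35
The normal forms match — equal.


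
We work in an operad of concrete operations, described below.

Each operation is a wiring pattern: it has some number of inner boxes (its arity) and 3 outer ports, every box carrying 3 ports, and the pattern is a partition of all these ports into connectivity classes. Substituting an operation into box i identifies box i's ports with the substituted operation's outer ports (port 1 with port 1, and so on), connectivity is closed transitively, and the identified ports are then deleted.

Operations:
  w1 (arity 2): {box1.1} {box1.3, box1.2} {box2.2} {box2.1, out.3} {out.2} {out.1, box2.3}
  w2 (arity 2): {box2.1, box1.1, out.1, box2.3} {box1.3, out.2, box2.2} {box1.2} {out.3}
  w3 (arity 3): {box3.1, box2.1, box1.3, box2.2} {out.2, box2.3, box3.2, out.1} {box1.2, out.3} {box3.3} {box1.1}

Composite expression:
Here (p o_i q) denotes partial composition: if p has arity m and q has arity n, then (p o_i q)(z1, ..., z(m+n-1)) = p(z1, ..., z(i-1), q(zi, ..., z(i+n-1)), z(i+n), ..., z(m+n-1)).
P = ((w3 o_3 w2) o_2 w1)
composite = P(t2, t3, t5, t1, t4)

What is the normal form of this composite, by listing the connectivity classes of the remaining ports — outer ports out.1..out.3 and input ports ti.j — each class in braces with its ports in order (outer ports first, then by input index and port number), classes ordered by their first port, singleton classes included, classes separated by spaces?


{out.1, out.2, t1.3, t4.2, t5.1} {out.3, t2.2} {t1.1, t2.3, t4.1, t4.3, t5.3} {t1.2} {t2.1} {t3.1} {t3.2, t3.3} {t5.2}

After gluing at w3, chains via deleted ports link the t-ports.
after w1, the pattern on (t3, t5) reads {out.1, t5.3} {out.2} {out.3, t5.1} {t3.1} {t3.2, t3.3} {t5.2} (out.j = its outer ports)
after w2, the pattern on (t1, t4) reads {out.1, t1.1, t4.1, t4.3} {out.2, t1.3, t4.2} {out.3} {t1.2} (out.j = its outer ports)
after w3, the pattern on (t2, t3, t5, t1, t4) reads {out.1, out.2, t1.3, t4.2, t5.1} {out.3, t2.2} {t1.1, t2.3, t4.1, t4.3, t5.3} {t1.2} {t2.1} {t3.1} {t3.2, t3.3} {t5.2} (out.j = its outer ports)


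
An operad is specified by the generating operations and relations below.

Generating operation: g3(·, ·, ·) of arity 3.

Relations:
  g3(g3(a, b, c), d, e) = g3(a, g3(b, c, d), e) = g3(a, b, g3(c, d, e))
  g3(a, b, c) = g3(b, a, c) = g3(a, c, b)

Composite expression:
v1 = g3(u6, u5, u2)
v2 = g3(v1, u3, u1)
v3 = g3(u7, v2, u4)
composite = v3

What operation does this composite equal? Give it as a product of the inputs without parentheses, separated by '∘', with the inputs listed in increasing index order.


Reordering under g3 is free, so list the u-inputs canonically.
g3(u6, u5, u2) linearizes to u6 ∘ u5 ∘ u2
g3(g3(u6, u5, u2), u3, u1) linearizes to u6 ∘ u5 ∘ u2 ∘ u3 ∘ u1
g3(u7, g3(g3(u6, u5, u2), u3, u1), u4) linearizes to u7 ∘ u6 ∘ u5 ∘ u2 ∘ u3 ∘ u1 ∘ u4
putting the inputs in ascending order: u1 ∘ u2 ∘ u3 ∘ u4 ∘ u5 ∘ u6 ∘ u7

u1 ∘ u2 ∘ u3 ∘ u4 ∘ u5 ∘ u6 ∘ u7


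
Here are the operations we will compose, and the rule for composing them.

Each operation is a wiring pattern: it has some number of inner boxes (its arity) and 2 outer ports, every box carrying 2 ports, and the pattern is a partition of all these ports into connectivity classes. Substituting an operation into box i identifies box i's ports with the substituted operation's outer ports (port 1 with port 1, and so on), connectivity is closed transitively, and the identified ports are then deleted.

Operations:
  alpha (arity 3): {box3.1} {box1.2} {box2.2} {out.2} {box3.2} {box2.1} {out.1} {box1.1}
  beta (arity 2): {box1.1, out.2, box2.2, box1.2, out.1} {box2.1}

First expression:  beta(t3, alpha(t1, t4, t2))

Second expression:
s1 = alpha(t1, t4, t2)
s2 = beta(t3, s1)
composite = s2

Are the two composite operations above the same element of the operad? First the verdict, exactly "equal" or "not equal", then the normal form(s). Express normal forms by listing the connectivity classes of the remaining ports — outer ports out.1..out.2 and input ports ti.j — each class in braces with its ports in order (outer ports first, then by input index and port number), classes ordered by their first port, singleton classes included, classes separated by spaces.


equal; the common form is {out.1, out.2, t3.1, t3.2} {t1.1} {t1.2} {t2.1} {t2.2} {t4.1} {t4.2}

The first composite normalizes to {out.1, out.2, t3.1, t3.2} {t1.1} {t1.2} {t2.1} {t2.2} {t4.1} {t4.2}
The second composite normalizes to {out.1, out.2, t3.1, t3.2} {t1.1} {t1.2} {t2.1} {t2.2} {t4.1} {t4.2}
Identical normal forms: equal.


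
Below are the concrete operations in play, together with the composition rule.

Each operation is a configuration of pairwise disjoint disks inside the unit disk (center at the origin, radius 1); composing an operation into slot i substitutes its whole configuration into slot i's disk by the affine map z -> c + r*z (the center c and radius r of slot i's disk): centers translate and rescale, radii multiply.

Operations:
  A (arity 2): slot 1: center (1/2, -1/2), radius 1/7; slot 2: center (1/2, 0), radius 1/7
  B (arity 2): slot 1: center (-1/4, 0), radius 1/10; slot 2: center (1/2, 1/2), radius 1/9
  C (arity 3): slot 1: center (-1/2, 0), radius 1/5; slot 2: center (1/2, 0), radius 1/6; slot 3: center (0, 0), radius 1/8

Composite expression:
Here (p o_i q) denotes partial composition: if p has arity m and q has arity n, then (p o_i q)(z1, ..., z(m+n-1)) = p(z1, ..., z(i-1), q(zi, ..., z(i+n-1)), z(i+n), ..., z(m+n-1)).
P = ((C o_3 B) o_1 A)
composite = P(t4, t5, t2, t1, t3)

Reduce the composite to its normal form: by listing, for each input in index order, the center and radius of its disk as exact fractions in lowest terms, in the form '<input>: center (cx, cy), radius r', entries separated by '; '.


t1: center (-1/32, 0), radius 1/80; t2: center (1/2, 0), radius 1/6; t3: center (1/16, 1/16), radius 1/72; t4: center (-2/5, -1/10), radius 1/35; t5: center (-2/5, 0), radius 1/35

Only the slot chain above each t matters under C; compose those maps.
input t4: composing its 2 substitution steps yields center (-2/5, -1/10), radius 1/35
input t5: composing its 2 substitution steps yields center (-2/5, 0), radius 1/35
input t2: composing its 1 substitution step yields center (1/2, 0), radius 1/6
input t1: composing its 2 substitution steps yields center (-1/32, 0), radius 1/80
input t3: composing its 2 substitution steps yields center (1/16, 1/16), radius 1/72


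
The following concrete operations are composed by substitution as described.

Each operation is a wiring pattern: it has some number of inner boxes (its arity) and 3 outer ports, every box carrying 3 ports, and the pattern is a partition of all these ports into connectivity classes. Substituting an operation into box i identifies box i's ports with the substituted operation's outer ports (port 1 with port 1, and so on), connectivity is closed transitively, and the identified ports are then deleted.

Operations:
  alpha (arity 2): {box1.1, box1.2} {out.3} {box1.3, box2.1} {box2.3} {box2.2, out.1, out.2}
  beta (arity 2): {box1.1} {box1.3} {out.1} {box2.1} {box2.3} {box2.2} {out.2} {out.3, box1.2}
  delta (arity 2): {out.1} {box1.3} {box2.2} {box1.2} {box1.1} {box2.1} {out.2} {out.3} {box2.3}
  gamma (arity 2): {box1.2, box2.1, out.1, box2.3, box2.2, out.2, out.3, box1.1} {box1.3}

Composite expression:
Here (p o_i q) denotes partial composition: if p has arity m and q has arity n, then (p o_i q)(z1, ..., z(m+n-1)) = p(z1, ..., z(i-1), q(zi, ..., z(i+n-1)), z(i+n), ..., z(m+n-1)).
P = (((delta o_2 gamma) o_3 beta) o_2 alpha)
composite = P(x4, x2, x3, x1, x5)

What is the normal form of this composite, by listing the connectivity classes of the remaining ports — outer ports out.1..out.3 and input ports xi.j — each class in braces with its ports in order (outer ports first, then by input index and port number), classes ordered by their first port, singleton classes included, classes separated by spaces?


{out.1} {out.2} {out.3} {x1.1} {x1.2, x3.2} {x1.3} {x2.1, x2.2} {x2.3, x3.1} {x3.3} {x4.1} {x4.2} {x4.3} {x5.1} {x5.2} {x5.3}

Substituting into delta glues patterns; closure does the rest.
composing alpha on (x2, x3), with out.j its own outer ports: {out.1, out.2, x3.2} {out.3} {x2.1, x2.2} {x2.3, x3.1} {x3.3}
composing beta on (x1, x5), with out.j its own outer ports: {out.1} {out.2} {out.3, x1.2} {x1.1} {x1.3} {x5.1} {x5.2} {x5.3}
composing gamma on (x2, x3, x1, x5), with out.j its own outer ports: {out.1, out.2, out.3, x1.2, x3.2} {x1.1} {x1.3} {x2.1, x2.2} {x2.3, x3.1} {x3.3} {x5.1} {x5.2} {x5.3}
composing delta on (x4, x2, x3, x1, x5), with out.j its own outer ports: {out.1} {out.2} {out.3} {x1.1} {x1.2, x3.2} {x1.3} {x2.1, x2.2} {x2.3, x3.1} {x3.3} {x4.1} {x4.2} {x4.3} {x5.1} {x5.2} {x5.3}
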